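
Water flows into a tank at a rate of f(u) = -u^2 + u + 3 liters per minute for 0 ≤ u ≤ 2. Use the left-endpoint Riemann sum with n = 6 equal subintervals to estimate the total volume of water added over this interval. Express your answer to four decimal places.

Δu = (2 − 0)/6 = 1/3.
Left endpoints: 0, 1/3, 2/3, 1, 4/3, 5/3.
f(0) = 3, f(1/3) = 29/9, f(2/3) = 29/9, f(1) = 3, f(4/3) = 23/9, f(5/3) = 17/9.
Sum = Δu · [f(0) + f(1/3) + f(2/3) + ...].
Sum ≈ 5.6296.

5.6296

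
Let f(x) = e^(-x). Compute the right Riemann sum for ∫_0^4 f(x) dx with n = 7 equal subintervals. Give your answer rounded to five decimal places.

0.72777

Δx = (4 − 0)/7 = 4/7.
Right endpoints: 4/7, 8/7, 12/7, 16/7, 20/7, 24/7, 4.
f(4/7) ≈ 0.56472, f(8/7) ≈ 0.31891, f(12/7) ≈ 0.18009, f(16/7) ≈ 0.10170, f(20/7) ≈ 0.05743, f(24/7) ≈ 0.03243, f(4) ≈ 0.01832.
Sum = Δx · [f(4/7) + f(8/7) + f(12/7) + ...].
Sum ≈ 0.72777.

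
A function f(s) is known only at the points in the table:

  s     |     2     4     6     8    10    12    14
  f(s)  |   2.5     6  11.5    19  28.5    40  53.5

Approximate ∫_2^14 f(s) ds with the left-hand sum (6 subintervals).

215

Δs = 2.
Sum = 2·[2.5 + 6 + 11.5 + 19 + 28.5 + 40] = 215.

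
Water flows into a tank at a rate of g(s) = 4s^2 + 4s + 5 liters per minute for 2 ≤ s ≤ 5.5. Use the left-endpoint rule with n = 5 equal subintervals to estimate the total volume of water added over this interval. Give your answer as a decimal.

240.66

Δs = (5.5 − 2)/5 = 0.7.
Left endpoints: 2, 2.7, 3.4, 4.1, 4.8.
g(2) = 29, g(2.7) = 44.96, g(3.4) = 64.84, g(4.1) = 88.64, g(4.8) = 116.36.
Sum = Δs · [g(2) + g(2.7) + g(3.4) + g(4.1) + g(4.8)].
Sum = 240.66.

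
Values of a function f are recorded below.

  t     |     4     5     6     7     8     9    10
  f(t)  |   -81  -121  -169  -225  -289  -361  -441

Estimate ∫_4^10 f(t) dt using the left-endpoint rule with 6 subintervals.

Δt = 1.
Sum = 1·[(-81) + (-121) + (-169) + (-225) + (-289) + (-361)] = -1246.

-1246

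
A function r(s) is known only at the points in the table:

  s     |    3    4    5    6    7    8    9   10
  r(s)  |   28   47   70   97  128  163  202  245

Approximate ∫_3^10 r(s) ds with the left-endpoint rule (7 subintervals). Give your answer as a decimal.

735

Δs = 1.
Sum = 1·[28 + 47 + 70 + 97 + 128 + 163 + 202] = 735.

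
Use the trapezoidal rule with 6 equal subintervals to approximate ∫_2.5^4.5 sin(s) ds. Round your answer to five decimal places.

Δs = (4.5 − 2.5)/6 = 1/3.
f(2.5) ≈ 0.59847, f(17/6) ≈ 0.30340, f(19/6) ≈ -0.02507, f(3.5) ≈ -0.35078, f(23/6) ≈ -0.63788, f(25/6) ≈ -0.85475, f(4.5) ≈ -0.97753.
T_6 = (Δs/2)·[f(s_0) + 2f(s_1) + ... + 2f(s_{5}) + f(s_6)].
Sum ≈ -0.58487.

-0.58487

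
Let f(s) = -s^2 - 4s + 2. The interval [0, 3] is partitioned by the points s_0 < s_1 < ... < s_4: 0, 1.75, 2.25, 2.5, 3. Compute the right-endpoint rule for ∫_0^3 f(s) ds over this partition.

-33.203125

Subinterval widths: 1.75, 0.5, 0.25, 0.5.
Right endpoints: 1.75, 2.25, 2.5, 3.
f(1.75) = -8.0625, f(2.25) = -12.0625, f(2.5) = -14.25, f(3) = -19.
Sum = Σ Δs_i · f(s_i).
Sum = -33.203125.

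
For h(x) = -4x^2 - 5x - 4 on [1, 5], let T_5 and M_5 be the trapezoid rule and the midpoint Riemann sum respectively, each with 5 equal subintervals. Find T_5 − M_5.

-2.56

T_5 = -243.04.
M_5 = -240.48.
T_5 − M_5 = -2.56.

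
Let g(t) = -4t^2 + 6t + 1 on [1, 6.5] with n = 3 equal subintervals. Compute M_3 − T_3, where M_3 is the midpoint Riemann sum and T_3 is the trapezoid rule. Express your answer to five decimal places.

M_3 ≈ -229.4212963.
T_3 ≈ -247.9074074.
M_3 − T_3 ≈ 18.48611.

18.48611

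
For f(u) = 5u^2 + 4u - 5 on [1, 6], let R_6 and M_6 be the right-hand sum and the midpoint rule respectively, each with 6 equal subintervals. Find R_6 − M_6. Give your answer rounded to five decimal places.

R_6 ≈ 487.4768519.
M_6 ≈ 401.8865741.
R_6 − M_6 ≈ 85.59028.

85.59028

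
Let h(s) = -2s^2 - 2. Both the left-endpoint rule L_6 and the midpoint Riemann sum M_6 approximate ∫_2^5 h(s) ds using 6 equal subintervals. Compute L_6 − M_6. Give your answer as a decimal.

L_6 = -73.75.
M_6 = -83.875.
L_6 − M_6 = 10.125.

10.125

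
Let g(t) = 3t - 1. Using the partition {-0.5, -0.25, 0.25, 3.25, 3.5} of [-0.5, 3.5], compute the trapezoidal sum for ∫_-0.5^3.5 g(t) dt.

14

Subinterval widths: 0.25, 0.5, 3, 0.25.
g(-0.5) = -2.5, g(-0.25) = -1.75, g(0.25) = -0.25, g(3.25) = 8.75, g(3.5) = 9.5.
On each subinterval the trapezoid contributes (Δt_i/2)·[g(t_{i-1}) + g(t_i)].
Sum = 14.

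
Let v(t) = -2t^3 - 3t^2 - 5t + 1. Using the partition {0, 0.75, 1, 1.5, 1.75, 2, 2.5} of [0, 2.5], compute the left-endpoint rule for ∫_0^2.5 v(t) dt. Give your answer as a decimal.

-35.484375

Subinterval widths: 0.75, 0.25, 0.5, 0.25, 0.25, 0.5.
Left endpoints: 0, 0.75, 1, 1.5, 1.75, 2.
v(0) = 1, v(0.75) = -5.28125, v(1) = -9, v(1.5) = -20, v(1.75) = -27.65625, v(2) = -37.
Sum = Σ Δt_i · v(t_i).
Sum = -35.484375.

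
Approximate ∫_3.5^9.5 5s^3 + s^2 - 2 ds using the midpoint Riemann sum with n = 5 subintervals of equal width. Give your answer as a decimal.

Δs = (9.5 − 3.5)/5 = 1.2.
Midpoints: 4.1, 5.3, 6.5, 7.7, 8.9.
f(4.1) = 359.415, f(5.3) = 770.475, f(6.5) = 1413.375, f(7.7) = 2339.955, f(8.9) = 3602.055.
Sum = Δs · [f(4.1) + f(5.3) + f(6.5) + f(7.7) + f(8.9)].
Sum = 10182.33.

10182.33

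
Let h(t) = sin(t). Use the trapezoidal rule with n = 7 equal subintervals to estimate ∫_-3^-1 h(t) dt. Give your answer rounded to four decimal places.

-1.5199

Δt = (-1 − (-3))/7 = 2/7.
h(-3) ≈ -0.1411, h(-19/7) ≈ -0.4144, h(-17/7) ≈ -0.6541, h(-15/7) ≈ -0.8408, h(-13/7) ≈ -0.9593, h(-11/7) ≈ -1.0000, h(-9/7) ≈ -0.9596, h(-1) ≈ -0.8415.
T_7 = (Δt/2)·[h(t_0) + 2h(t_1) + ... + 2h(t_{6}) + h(t_7)].
Sum ≈ -1.5199.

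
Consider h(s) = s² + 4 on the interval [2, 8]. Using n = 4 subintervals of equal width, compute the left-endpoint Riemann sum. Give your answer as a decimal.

149.25

Δs = (8 − 2)/4 = 1.5.
Left endpoints: 2, 3.5, 5, 6.5.
h(2) = 8, h(3.5) = 16.25, h(5) = 29, h(6.5) = 46.25.
Sum = Δs · [h(2) + h(3.5) + h(5) + h(6.5)].
Sum = 149.25.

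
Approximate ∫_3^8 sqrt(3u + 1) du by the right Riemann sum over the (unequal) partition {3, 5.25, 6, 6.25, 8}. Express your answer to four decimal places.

Subinterval widths: 2.25, 0.75, 0.25, 1.75.
Right endpoints: 5.25, 6, 6.25, 8.
f(5.25) ≈ 4.0927, f(6) ≈ 4.3589, f(6.25) ≈ 4.4441, f(8) ≈ 5.0000.
Sum = Σ Δu_i · f(u_i).
Sum ≈ 22.3387.

22.3387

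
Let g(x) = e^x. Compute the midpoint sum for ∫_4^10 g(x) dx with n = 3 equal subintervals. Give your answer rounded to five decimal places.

18696.26049

Δx = (10 − 4)/3 = 2.
Midpoints: 5, 7, 9.
g(5) ≈ 148.41316, g(7) ≈ 1096.63316, g(9) ≈ 8103.08393.
Sum = Δx · [g(5) + g(7) + g(9)].
Sum ≈ 18696.26049.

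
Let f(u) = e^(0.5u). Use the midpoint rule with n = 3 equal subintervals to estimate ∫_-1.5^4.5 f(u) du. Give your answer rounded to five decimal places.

Δu = (4.5 − (-1.5))/3 = 2.
Midpoints: -0.5, 1.5, 3.5.
f(-0.5) ≈ 0.77880, f(1.5) ≈ 2.11700, f(3.5) ≈ 5.75460.
Sum = Δu · [f(-0.5) + f(1.5) + f(3.5)].
Sum ≈ 17.30081.

17.30081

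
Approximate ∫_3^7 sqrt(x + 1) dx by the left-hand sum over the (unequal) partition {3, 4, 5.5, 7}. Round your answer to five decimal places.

Subinterval widths: 1, 1.5, 1.5.
Left endpoints: 3, 4, 5.5.
f(3) ≈ 2.00000, f(4) ≈ 2.23607, f(5.5) ≈ 2.54951.
Sum = Σ Δx_i · f(x_i).
Sum ≈ 9.17837.

9.17837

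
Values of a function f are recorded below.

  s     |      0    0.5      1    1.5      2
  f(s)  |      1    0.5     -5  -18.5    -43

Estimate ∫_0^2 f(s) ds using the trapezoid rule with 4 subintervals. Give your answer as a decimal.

Δs = 0.5.
T_4 = (0.5/2)·[1 + 2·0.5 + 2·(-5) + 2·(-18.5) + (-43)] = -22.

-22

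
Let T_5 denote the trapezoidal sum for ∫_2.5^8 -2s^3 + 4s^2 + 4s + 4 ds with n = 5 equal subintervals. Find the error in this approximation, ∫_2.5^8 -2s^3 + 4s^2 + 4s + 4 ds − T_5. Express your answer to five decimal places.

30.50208

Exact integral: ∫_2.5^8 f(s) ds ≈ -1229.1354167.
T_5 = -1259.6375.
Error ≈ -1229.1354167 − (-1259.6375) ≈ 30.50208.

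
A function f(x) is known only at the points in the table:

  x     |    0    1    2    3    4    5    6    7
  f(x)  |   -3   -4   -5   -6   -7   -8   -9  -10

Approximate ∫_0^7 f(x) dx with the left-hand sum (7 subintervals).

-42

Δx = 1.
Sum = 1·[(-3) + (-4) + (-5) + (-6) + (-7) + (-8) + (-9)] = -42.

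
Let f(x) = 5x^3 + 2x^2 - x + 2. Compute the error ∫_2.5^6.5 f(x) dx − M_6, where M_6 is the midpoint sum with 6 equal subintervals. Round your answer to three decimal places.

Exact integral: ∫_2.5^6.5 f(x) dx ≈ 2345.16667.
M_6 ≈ 2334.87037.
Error ≈ 2345.16667 − 2334.87037 ≈ 10.296.

10.296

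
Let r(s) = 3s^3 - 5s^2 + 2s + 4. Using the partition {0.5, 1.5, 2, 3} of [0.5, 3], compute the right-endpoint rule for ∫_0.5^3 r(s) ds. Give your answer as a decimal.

57.875

Subinterval widths: 1, 0.5, 1.
Right endpoints: 1.5, 2, 3.
r(1.5) = 5.875, r(2) = 12, r(3) = 46.
Sum = Σ Δs_i · r(s_i).
Sum = 57.875.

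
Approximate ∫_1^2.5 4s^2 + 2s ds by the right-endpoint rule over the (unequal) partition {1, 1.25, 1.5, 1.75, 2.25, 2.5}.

Subinterval widths: 0.25, 0.25, 0.25, 0.5, 0.25.
Right endpoints: 1.25, 1.5, 1.75, 2.25, 2.5.
f(1.25) = 8.75, f(1.5) = 12, f(1.75) = 15.75, f(2.25) = 24.75, f(2.5) = 30.
Sum = Σ Δs_i · f(s_i).
Sum = 29.

29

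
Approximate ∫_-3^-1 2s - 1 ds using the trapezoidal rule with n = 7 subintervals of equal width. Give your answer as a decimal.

-10

Δs = (-1 − (-3))/7 = 2/7.
f(-3) = -7, f(-19/7) = -45/7, f(-17/7) = -41/7, f(-15/7) = -37/7, f(-13/7) = -33/7, f(-11/7) = -29/7, f(-9/7) = -25/7, f(-1) = -3.
T_7 = (Δs/2)·[f(s_0) + 2f(s_1) + ... + 2f(s_{6}) + f(s_7)].
Sum = -10.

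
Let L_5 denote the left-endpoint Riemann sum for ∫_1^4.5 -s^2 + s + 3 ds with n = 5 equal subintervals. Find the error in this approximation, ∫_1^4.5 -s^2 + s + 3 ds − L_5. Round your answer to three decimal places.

-5.227

Exact integral: ∫_1^4.5 f(s) ds ≈ -9.91667.
L_5 = -4.69.
Error ≈ -9.91667 − (-4.69) ≈ -5.227.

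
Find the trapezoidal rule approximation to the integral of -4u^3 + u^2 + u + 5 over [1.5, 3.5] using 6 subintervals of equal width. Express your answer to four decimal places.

Δu = (3.5 − 1.5)/6 = 1/3.
f(1.5) = -4.75, f(11/6) = -1561/108, f(13/6) = -3113/108, f(2.5) = -48.75, f(17/6) = -8113/108, f(19/6) = -11753/108, f(3.5) = -150.75.
T_6 = (Δu/2)·[f(u_0) + 2f(u_1) + ... + 2f(u_{5}) + f(u_6)].
Sum ≈ -117.9074.

-117.9074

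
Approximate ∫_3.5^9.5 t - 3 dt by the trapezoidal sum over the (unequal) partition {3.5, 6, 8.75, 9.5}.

Subinterval widths: 2.5, 2.75, 0.75.
f(3.5) = 0.5, f(6) = 3, f(8.75) = 5.75, f(9.5) = 6.5.
On each subinterval the trapezoid contributes (Δt_i/2)·[f(t_{i-1}) + f(t_i)].
Sum = 21.

21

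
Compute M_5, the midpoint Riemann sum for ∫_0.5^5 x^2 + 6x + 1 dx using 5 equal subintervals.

120.07125

Δx = (5 − 0.5)/5 = 0.9.
Midpoints: 0.95, 1.85, 2.75, 3.65, 4.55.
f(0.95) = 7.6025, f(1.85) = 15.5225, f(2.75) = 25.0625, f(3.65) = 36.2225, f(4.55) = 49.0025.
Sum = Δx · [f(0.95) + f(1.85) + f(2.75) + f(3.65) + f(4.55)].
Sum = 120.07125.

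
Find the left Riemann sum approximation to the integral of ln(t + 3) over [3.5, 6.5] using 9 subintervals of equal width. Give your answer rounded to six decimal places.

6.156860

Δt = (6.5 − 3.5)/9 = 1/3.
Left endpoints: 3.5, 23/6, 25/6, 4.5, 29/6, 31/6, 5.5, 35/6, 37/6.
f(3.5) ≈ 1.871802, f(23/6) ≈ 1.921813, f(25/6) ≈ 1.969441, f(4.5) ≈ 2.014903, f(29/6) ≈ 2.058388, f(31/6) ≈ 2.100061, f(5.5) ≈ 2.140066, f(35/6) ≈ 2.178532, f(37/6) ≈ 2.215574.
Sum = Δt · [f(3.5) + f(23/6) + f(25/6) + ...].
Sum ≈ 6.156860.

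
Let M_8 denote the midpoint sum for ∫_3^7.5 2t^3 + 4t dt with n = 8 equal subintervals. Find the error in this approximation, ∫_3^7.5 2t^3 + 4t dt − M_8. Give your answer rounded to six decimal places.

Exact integral: ∫_3^7.5 f(t) dt = 1636.03125.
M_8 ≈ 1632.29370117.
Error ≈ 1636.03125 − 1632.29370117 ≈ 3.737549.

3.737549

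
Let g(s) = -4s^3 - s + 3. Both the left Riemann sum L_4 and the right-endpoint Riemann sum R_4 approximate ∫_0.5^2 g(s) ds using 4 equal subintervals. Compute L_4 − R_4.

L_4 = -7.65234375.
R_4 = -20.02734375.
L_4 − R_4 = 12.375.

12.375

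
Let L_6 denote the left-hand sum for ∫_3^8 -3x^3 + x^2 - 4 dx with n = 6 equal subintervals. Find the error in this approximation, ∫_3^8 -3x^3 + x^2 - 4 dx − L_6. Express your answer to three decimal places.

Exact integral: ∫_3^8 f(x) dx ≈ -2869.58333.
L_6 ≈ -2314.31713.
Error ≈ -2869.58333 − (-2314.31713) ≈ -555.266.

-555.266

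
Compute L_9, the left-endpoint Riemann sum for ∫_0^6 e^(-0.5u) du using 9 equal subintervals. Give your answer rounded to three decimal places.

Δu = (6 − 0)/9 = 2/3.
Left endpoints: 0, 2/3, 4/3, 2, 8/3, 10/3, 4, 14/3, 16/3.
f(0) ≈ 1.000, f(2/3) ≈ 0.717, f(4/3) ≈ 0.513, f(2) ≈ 0.368, f(8/3) ≈ 0.264, f(10/3) ≈ 0.189, f(4) ≈ 0.135, f(14/3) ≈ 0.097, f(16/3) ≈ 0.069.
Sum = Δu · [f(0) + f(2/3) + f(4/3) + ...].
Sum ≈ 2.235.

2.235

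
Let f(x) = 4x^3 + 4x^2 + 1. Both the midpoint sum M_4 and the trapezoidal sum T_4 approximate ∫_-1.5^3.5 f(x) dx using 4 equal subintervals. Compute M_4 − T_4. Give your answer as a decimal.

M_4 = 201.25.
T_4 = 232.5.
M_4 − T_4 = -31.25.

-31.25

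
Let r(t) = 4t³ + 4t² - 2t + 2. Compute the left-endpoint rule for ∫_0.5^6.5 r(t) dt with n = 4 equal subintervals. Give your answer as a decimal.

1284

Δt = (6.5 − 0.5)/4 = 1.5.
Left endpoints: 0.5, 2, 3.5, 5.
r(0.5) = 2.5, r(2) = 46, r(3.5) = 215.5, r(5) = 592.
Sum = Δt · [r(0.5) + r(2) + r(3.5) + r(5)].
Sum = 1284.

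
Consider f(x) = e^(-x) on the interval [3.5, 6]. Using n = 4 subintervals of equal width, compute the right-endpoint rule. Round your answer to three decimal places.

0.020

Δx = (6 − 3.5)/4 = 0.625.
Right endpoints: 4.125, 4.75, 5.375, 6.
f(4.125) ≈ 0.016, f(4.75) ≈ 0.009, f(5.375) ≈ 0.005, f(6) ≈ 0.002.
Sum = Δx · [f(4.125) + f(4.75) + f(5.375) + f(6)].
Sum ≈ 0.020.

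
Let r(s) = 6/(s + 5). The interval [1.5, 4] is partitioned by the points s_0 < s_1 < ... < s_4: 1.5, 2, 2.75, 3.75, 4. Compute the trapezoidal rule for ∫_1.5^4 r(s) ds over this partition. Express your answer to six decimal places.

1.955808

Subinterval widths: 0.5, 0.75, 1, 0.25.
r(1.5) = 12/13, r(2) = 6/7, r(2.75) = 24/31, r(3.75) = 24/35, r(4) = 2/3.
On each subinterval the trapezoid contributes (Δs_i/2)·[r(s_{i-1}) + r(s_i)].
Sum ≈ 1.955808.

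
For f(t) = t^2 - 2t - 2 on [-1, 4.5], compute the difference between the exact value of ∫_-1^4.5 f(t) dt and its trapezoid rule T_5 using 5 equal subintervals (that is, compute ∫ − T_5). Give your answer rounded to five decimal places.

-1.10917

Exact integral: ∫_-1^4.5 f(t) dt ≈ 0.4583333.
T_5 = 1.5675.
Error ≈ 0.4583333 − 1.5675 ≈ -1.10917.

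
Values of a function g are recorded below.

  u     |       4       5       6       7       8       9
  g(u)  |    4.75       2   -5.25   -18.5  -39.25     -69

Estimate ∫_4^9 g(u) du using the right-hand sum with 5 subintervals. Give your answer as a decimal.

-130

Δu = 1.
Sum = 1·[2 + (-5.25) + (-18.5) + (-39.25) + (-69)] = -130.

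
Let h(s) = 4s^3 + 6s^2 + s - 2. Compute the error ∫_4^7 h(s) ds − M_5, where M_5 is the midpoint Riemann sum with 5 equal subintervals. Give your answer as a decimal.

Exact integral: ∫_4^7 h(s) ds = 2713.5.
M_5 = 2707.02.
Error = 2713.5 − 2707.02 = 6.48.

6.48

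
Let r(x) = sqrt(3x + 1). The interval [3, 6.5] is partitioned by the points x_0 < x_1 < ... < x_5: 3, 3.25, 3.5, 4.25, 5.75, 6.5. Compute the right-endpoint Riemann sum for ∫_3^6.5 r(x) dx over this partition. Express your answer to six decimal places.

Subinterval widths: 0.25, 0.25, 0.75, 1.5, 0.75.
Right endpoints: 3.25, 3.5, 4.25, 5.75, 6.5.
r(3.25) ≈ 3.278719, r(3.5) ≈ 3.391165, r(4.25) ≈ 3.708099, r(5.75) ≈ 4.272002, r(6.5) ≈ 4.527693.
Sum = Σ Δx_i · r(x_i).
Sum ≈ 14.252318.

14.252318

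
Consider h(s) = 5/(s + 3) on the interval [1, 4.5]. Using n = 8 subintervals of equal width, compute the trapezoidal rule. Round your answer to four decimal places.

3.1466

Δs = (4.5 − 1)/8 = 0.4375.
h(1) = 1.25, h(1.4375) = 80/71, h(1.875) = 40/39, h(2.3125) = 16/17, h(2.75) = 20/23, h(3.1875) = 80/99, h(3.625) = 40/53, h(4.0625) = 80/113, h(4.5) = 2/3.
T_8 = (Δs/2)·[h(s_0) + 2h(s_1) + ... + 2h(s_{7}) + h(s_8)].
Sum ≈ 3.1466.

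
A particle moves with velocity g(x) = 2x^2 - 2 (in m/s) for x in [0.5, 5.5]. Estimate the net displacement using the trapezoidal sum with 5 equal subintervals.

Δx = (5.5 − 0.5)/5 = 1.
g(0.5) = -1.5, g(1.5) = 2.5, g(2.5) = 10.5, g(3.5) = 22.5, g(4.5) = 38.5, g(5.5) = 58.5.
T_5 = (Δx/2)·[g(x_0) + 2g(x_1) + ... + 2g(x_{4}) + g(x_5)].
Sum = 102.5.

102.5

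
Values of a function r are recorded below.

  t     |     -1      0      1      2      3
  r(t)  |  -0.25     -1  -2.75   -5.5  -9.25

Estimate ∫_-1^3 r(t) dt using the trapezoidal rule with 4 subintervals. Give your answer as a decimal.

-14

Δt = 1.
T_4 = (1/2)·[(-0.25) + 2·(-1) + 2·(-2.75) + 2·(-5.5) + (-9.25)] = -14.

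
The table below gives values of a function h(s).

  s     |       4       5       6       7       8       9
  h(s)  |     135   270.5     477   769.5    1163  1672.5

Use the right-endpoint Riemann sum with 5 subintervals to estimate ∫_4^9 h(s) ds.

4352.5

Δs = 1.
Sum = 1·[270.5 + 477 + 769.5 + 1163 + 1672.5] = 4352.5.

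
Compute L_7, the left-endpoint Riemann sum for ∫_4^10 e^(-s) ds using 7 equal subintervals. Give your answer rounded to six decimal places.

0.027205

Δs = (10 − 4)/7 = 6/7.
Left endpoints: 4, 34/7, 40/7, 46/7, 52/7, 58/7, 64/7.
f(4) ≈ 0.018316, f(34/7) ≈ 0.007773, f(40/7) ≈ 0.003299, f(46/7) ≈ 0.001400, f(52/7) ≈ 0.000594, f(58/7) ≈ 0.000252, f(64/7) ≈ 0.000107.
Sum = Δs · [f(4) + f(34/7) + f(40/7) + ...].
Sum ≈ 0.027205.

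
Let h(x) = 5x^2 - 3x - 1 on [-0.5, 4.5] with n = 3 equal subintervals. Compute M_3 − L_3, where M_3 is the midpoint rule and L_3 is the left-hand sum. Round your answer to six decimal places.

M_3 ≈ 111.29629630.
L_3 ≈ 57.82407407.
M_3 − L_3 ≈ 53.472222.

53.472222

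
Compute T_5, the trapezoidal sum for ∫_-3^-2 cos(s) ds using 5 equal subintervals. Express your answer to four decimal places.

-0.7656

Δs = (-2 − (-3))/5 = 0.2.
f(-3) ≈ -0.9900, f(-2.8) ≈ -0.9422, f(-2.6) ≈ -0.8569, f(-2.4) ≈ -0.7374, f(-2.2) ≈ -0.5885, f(-2) ≈ -0.4161.
T_5 = (Δs/2)·[f(s_0) + 2f(s_1) + ... + 2f(s_{4}) + f(s_5)].
Sum ≈ -0.7656.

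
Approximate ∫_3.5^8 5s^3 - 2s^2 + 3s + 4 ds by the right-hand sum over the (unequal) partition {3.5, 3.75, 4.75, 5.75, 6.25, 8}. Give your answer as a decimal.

Subinterval widths: 0.25, 1, 1, 0.5, 1.75.
Right endpoints: 3.75, 4.75, 5.75, 6.25, 8.
f(3.75) = 250.796875, f(4.75) = 508.984375, f(5.75) = 905.671875, f(6.25) = 1165.328125, f(8) = 2460.
Sum = Σ Δs_i · f(s_i).
Sum = 6365.01953125.

6365.01953125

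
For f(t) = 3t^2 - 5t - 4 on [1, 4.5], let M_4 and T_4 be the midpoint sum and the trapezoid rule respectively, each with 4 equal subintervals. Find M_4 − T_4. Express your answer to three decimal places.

M_4 ≈ 27.33008.
T_4 = 29.33984375.
M_4 − T_4 ≈ -2.010.

-2.010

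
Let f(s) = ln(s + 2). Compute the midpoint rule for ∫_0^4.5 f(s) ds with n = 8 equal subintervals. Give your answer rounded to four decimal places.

6.2850

Δs = (4.5 − 0)/8 = 0.5625.
Midpoints: 0.28125, 0.84375, 1.40625, 1.96875, 2.53125, 3.09375, 3.65625, 4.21875.
f(0.28125) ≈ 0.8247, f(0.84375) ≈ 1.0451, f(1.40625) ≈ 1.2256, f(1.96875) ≈ 1.3785, f(2.53125) ≈ 1.5110, f(3.09375) ≈ 1.6280, f(3.65625) ≈ 1.7328, f(4.21875) ≈ 1.8276.
Sum = Δs · [f(0.28125) + f(0.84375) + f(1.40625) + ...].
Sum ≈ 6.2850.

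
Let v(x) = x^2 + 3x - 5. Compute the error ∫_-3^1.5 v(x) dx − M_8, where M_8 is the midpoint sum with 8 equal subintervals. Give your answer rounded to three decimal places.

Exact integral: ∫_-3^1.5 v(x) dx = -22.5.
M_8 ≈ -22.61865.
Error ≈ -22.5 − (-22.61865) ≈ 0.119.

0.119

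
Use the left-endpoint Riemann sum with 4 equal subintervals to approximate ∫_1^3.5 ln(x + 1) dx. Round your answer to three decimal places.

Δx = (3.5 − 1)/4 = 0.625.
Left endpoints: 1, 1.625, 2.25, 2.875.
f(1) ≈ 0.693, f(1.625) ≈ 0.965, f(2.25) ≈ 1.179, f(2.875) ≈ 1.355.
Sum = Δx · [f(1) + f(1.625) + f(2.25) + f(2.875)].
Sum ≈ 2.620.

2.620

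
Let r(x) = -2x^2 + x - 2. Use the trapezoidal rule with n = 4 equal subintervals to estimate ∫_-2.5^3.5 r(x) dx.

Δx = (3.5 − (-2.5))/4 = 1.5.
r(-2.5) = -17, r(-1) = -5, r(0.5) = -2, r(2) = -8, r(3.5) = -23.
T_4 = (Δx/2)·[r(x_0) + 2r(x_1) + 2r(x_2) + 2r(x_3) + r(x_4)].
Sum = -52.5.

-52.5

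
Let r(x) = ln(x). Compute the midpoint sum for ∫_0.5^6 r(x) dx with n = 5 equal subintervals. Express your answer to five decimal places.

5.67457

Δx = (6 − 0.5)/5 = 1.1.
Midpoints: 1.05, 2.15, 3.25, 4.35, 5.45.
r(1.05) ≈ 0.04879, r(2.15) ≈ 0.76547, r(3.25) ≈ 1.17865, r(4.35) ≈ 1.47018, r(5.45) ≈ 1.69562.
Sum = Δx · [r(1.05) + r(2.15) + r(3.25) + r(4.35) + r(5.45)].
Sum ≈ 5.67457.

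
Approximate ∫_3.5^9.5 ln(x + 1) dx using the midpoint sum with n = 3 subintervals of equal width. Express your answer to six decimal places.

Δx = (9.5 − 3.5)/3 = 2.
Midpoints: 4.5, 6.5, 8.5.
f(4.5) ≈ 1.704748, f(6.5) ≈ 2.014903, f(8.5) ≈ 2.251292.
Sum = Δx · [f(4.5) + f(6.5) + f(8.5)].
Sum ≈ 11.941886.

11.941886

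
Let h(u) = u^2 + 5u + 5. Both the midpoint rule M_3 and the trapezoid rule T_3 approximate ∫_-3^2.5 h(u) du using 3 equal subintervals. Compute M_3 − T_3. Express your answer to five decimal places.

-4.62153

M_3 ≈ 33.2928241.
T_3 ≈ 37.9143519.
M_3 − T_3 ≈ -4.62153.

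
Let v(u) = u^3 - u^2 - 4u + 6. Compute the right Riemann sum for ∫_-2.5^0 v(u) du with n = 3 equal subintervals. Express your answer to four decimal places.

16.0995

Δu = (0 − (-2.5))/3 = 5/6.
Right endpoints: -5/3, -5/6, 0.
v(-5/3) = 142/27, v(-5/6) = 1741/216, v(0) = 6.
Sum = Δu · [v(-5/3) + v(-5/6) + v(0)].
Sum ≈ 16.0995.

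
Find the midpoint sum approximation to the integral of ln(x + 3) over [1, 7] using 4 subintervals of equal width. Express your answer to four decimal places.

11.4946

Δx = (7 − 1)/4 = 1.5.
Midpoints: 1.75, 3.25, 4.75, 6.25.
f(1.75) ≈ 1.5581, f(3.25) ≈ 1.8326, f(4.75) ≈ 2.0477, f(6.25) ≈ 2.2246.
Sum = Δx · [f(1.75) + f(3.25) + f(4.75) + f(6.25)].
Sum ≈ 11.4946.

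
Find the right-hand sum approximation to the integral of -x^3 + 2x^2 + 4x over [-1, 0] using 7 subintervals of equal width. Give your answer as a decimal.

-1

Δx = (0 − (-1))/7 = 1/7.
Right endpoints: -6/7, -5/7, -4/7, -3/7, -2/7, -1/7, 0.
f(-6/7) = -456/343, f(-5/7) = -505/343, f(-4/7) = -496/343, f(-3/7) = -435/343, f(-2/7) = -328/343, f(-1/7) = -181/343, f(0) = 0.
Sum = Δx · [f(-6/7) + f(-5/7) + f(-4/7) + ...].
Sum = -1.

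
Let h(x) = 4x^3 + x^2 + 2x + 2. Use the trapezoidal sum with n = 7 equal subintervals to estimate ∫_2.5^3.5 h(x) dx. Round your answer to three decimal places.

128.209

Δx = (3.5 − 2.5)/7 = 1/7.
h(2.5) = 75.75, h(37/14) = 120885/1372, h(39/14) = 139673/1372, h(41/14) = 160389/1372, h(43/14) = 183129/1372, h(45/14) = 207989/1372, h(47/14) = 235065/1372, h(3.5) = 192.75.
T_7 = (Δx/2)·[h(x_0) + 2h(x_1) + ... + 2h(x_{6}) + h(x_7)].
Sum ≈ 128.209.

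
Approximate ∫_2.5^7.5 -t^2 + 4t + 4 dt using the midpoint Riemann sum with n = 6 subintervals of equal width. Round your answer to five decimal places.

-15.12731

Δt = (7.5 − 2.5)/6 = 5/6.
Midpoints: 35/12, 3.75, 55/12, 65/12, 6.25, 85/12.
f(35/12) = 1031/144, f(3.75) = 4.9375, f(55/12) = 191/144, f(65/12) = -529/144, f(6.25) = -10.0625, f(85/12) = -2569/144.
Sum = Δt · [f(35/12) + f(3.75) + f(55/12) + ...].
Sum ≈ -15.12731.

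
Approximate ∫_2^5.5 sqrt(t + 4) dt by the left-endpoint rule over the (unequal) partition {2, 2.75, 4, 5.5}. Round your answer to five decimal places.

Subinterval widths: 0.75, 1.25, 1.5.
Left endpoints: 2, 2.75, 4.
f(2) ≈ 2.44949, f(2.75) ≈ 2.59808, f(4) ≈ 2.82843.
Sum = Σ Δt_i · f(t_i).
Sum ≈ 9.32735.

9.32735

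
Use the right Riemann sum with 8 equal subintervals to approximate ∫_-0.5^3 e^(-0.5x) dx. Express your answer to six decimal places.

Δx = (3 − (-0.5))/8 = 0.4375.
Right endpoints: -0.0625, 0.375, 0.8125, 1.25, 1.6875, 2.125, 2.5625, 3.
f(-0.0625) ≈ 1.031743, f(0.375) ≈ 0.829029, f(0.8125) ≈ 0.666144, f(1.25) ≈ 0.535261, f(1.6875) ≈ 0.430095, f(2.125) ≈ 0.345591, f(2.5625) ≈ 0.277690, f(3) ≈ 0.223130.
Sum = Δx · [f(-0.0625) + f(0.375) + f(0.8125) + ...].
Sum ≈ 1.898174.

1.898174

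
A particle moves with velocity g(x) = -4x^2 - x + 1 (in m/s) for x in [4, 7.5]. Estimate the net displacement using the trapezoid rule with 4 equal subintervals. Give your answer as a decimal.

Δx = (7.5 − 4)/4 = 0.875.
g(4) = -67, g(4.875) = -98.9375, g(5.75) = -137, g(6.625) = -181.1875, g(7.5) = -231.5.
T_4 = (Δx/2)·[g(x_0) + 2g(x_1) + 2g(x_2) + 2g(x_3) + g(x_4)].
Sum = -495.578125.

-495.578125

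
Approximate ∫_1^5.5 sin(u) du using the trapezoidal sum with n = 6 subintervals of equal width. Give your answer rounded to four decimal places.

-0.1604

Δu = (5.5 − 1)/6 = 0.75.
f(1) ≈ 0.8415, f(1.75) ≈ 0.9840, f(2.5) ≈ 0.5985, f(3.25) ≈ -0.1082, f(4) ≈ -0.7568, f(4.75) ≈ -0.9993, f(5.5) ≈ -0.7055.
T_6 = (Δu/2)·[f(u_0) + 2f(u_1) + ... + 2f(u_{5}) + f(u_6)].
Sum ≈ -0.1604.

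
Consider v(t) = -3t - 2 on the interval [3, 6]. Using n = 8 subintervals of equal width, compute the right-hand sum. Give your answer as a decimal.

-48.1875

Δt = (6 − 3)/8 = 0.375.
Right endpoints: 3.375, 3.75, 4.125, 4.5, 4.875, 5.25, 5.625, 6.
v(3.375) = -12.125, v(3.75) = -13.25, v(4.125) = -14.375, v(4.5) = -15.5, v(4.875) = -16.625, v(5.25) = -17.75, v(5.625) = -18.875, v(6) = -20.
Sum = Δt · [v(3.375) + v(3.75) + v(4.125) + ...].
Sum = -48.1875.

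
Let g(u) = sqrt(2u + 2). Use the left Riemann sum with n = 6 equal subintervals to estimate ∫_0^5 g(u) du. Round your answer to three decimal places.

12.036

Δu = (5 − 0)/6 = 5/6.
Left endpoints: 0, 5/6, 5/3, 2.5, 10/3, 25/6.
g(0) ≈ 1.414, g(5/6) ≈ 1.915, g(5/3) ≈ 2.309, g(2.5) ≈ 2.646, g(10/3) ≈ 2.944, g(25/6) ≈ 3.215.
Sum = Δu · [g(0) + g(5/6) + g(5/3) + ...].
Sum ≈ 12.036.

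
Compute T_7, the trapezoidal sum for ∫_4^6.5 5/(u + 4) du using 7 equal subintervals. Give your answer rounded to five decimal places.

1.36002

Δu = (6.5 − 4)/7 = 5/14.
f(4) = 0.625, f(61/14) = 70/117, f(33/7) = 35/61, f(71/14) = 70/127, f(38/7) = 35/66, f(81/14) = 70/137, f(43/7) = 35/71, f(6.5) = 10/21.
T_7 = (Δu/2)·[f(u_0) + 2f(u_1) + ... + 2f(u_{6}) + f(u_7)].
Sum ≈ 1.36002.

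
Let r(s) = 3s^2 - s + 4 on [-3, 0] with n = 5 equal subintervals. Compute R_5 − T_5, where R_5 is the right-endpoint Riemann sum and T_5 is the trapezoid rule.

-9

R_5 = 35.04.
T_5 = 44.04.
R_5 − T_5 = -9.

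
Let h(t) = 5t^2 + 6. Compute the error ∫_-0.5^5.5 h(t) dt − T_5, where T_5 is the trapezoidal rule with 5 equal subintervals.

Exact integral: ∫_-0.5^5.5 h(t) dt = 313.5.
T_5 = 320.7.
Error = 313.5 − 320.7 = -7.2.

-7.2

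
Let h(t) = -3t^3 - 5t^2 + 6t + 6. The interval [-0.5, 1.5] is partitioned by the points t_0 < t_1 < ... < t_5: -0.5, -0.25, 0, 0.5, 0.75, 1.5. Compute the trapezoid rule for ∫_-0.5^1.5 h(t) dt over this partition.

7.16015625

Subinterval widths: 0.25, 0.25, 0.5, 0.25, 0.75.
h(-0.5) = 2.125, h(-0.25) = 4.234375, h(0) = 6, h(0.5) = 7.375, h(0.75) = 6.421875, h(1.5) = -6.375.
On each subinterval the trapezoid contributes (Δt_i/2)·[h(t_{i-1}) + h(t_i)].
Sum = 7.16015625.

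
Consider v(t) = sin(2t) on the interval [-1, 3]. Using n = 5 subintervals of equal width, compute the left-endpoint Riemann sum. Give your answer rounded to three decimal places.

Δt = (3 − (-1))/5 = 0.8.
Left endpoints: -1, -0.2, 0.6, 1.4, 2.2.
v(-1) ≈ -0.909, v(-0.2) ≈ -0.389, v(0.6) ≈ 0.932, v(1.4) ≈ 0.335, v(2.2) ≈ -0.952.
Sum = Δt · [v(-1) + v(-0.2) + v(0.6) + v(1.4) + v(2.2)].
Sum ≈ -0.787.

-0.787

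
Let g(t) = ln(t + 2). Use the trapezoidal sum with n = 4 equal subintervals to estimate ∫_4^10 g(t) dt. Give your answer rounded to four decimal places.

Δt = (10 − 4)/4 = 1.5.
g(4) ≈ 1.7918, g(5.5) ≈ 2.0149, g(7) ≈ 2.1972, g(8.5) ≈ 2.3514, g(10) ≈ 2.4849.
T_4 = (Δt/2)·[g(t_0) + 2g(t_1) + 2g(t_2) + 2g(t_3) + g(t_4)].
Sum ≈ 13.0528.

13.0528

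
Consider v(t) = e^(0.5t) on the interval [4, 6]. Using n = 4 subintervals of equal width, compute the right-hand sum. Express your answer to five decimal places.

Δt = (6 − 4)/4 = 0.5.
Right endpoints: 4.5, 5, 5.5, 6.
v(4.5) ≈ 9.48774, v(5) ≈ 12.18249, v(5.5) ≈ 15.64263, v(6) ≈ 20.08554.
Sum = Δt · [v(4.5) + v(5) + v(5.5) + v(6)].
Sum ≈ 28.69920.

28.69920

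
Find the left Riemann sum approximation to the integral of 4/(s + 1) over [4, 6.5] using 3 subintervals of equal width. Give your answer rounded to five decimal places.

1.73810

Δs = (6.5 − 4)/3 = 5/6.
Left endpoints: 4, 29/6, 17/3.
f(4) = 0.8, f(29/6) = 24/35, f(17/3) = 0.6.
Sum = Δs · [f(4) + f(29/6) + f(17/3)].
Sum ≈ 1.73810.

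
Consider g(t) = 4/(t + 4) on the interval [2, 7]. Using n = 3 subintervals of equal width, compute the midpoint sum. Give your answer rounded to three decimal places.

2.416

Δt = (7 − 2)/3 = 5/3.
Midpoints: 17/6, 4.5, 37/6.
g(17/6) = 24/41, g(4.5) = 8/17, g(37/6) = 24/61.
Sum = Δt · [g(17/6) + g(4.5) + g(37/6)].
Sum ≈ 2.416.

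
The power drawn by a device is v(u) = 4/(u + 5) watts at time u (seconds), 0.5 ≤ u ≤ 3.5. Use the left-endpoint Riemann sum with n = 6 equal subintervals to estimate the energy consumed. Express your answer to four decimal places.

1.8070

Δu = (3.5 − 0.5)/6 = 0.5.
Left endpoints: 0.5, 1, 1.5, 2, 2.5, 3.
v(0.5) = 8/11, v(1) = 2/3, v(1.5) = 8/13, v(2) = 4/7, v(2.5) = 8/15, v(3) = 0.5.
Sum = Δu · [v(0.5) + v(1) + v(1.5) + ...].
Sum ≈ 1.8070.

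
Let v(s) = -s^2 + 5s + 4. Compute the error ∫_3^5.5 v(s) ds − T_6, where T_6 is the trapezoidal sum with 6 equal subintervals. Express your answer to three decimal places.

0.072

Exact integral: ∫_3^5.5 v(s) ds ≈ 16.66667.
T_6 ≈ 16.59433.
Error ≈ 16.66667 − 16.59433 ≈ 0.072.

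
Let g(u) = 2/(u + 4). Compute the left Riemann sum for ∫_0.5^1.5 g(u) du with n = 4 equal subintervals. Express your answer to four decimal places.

0.4116

Δu = (1.5 − 0.5)/4 = 0.25.
Left endpoints: 0.5, 0.75, 1, 1.25.
g(0.5) = 4/9, g(0.75) = 8/19, g(1) = 0.4, g(1.25) = 8/21.
Sum = Δu · [g(0.5) + g(0.75) + g(1) + g(1.25)].
Sum ≈ 0.4116.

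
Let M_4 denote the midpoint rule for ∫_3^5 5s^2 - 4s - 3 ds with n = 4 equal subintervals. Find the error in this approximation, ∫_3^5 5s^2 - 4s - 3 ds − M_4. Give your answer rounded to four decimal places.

0.2083

Exact integral: ∫_3^5 f(s) ds ≈ 125.333333.
M_4 = 125.125.
Error ≈ 125.333333 − 125.125 ≈ 0.2083.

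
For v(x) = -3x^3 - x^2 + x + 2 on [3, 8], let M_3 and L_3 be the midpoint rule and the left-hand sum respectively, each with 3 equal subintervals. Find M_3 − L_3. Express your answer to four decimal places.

-1078.8194

M_3 ≈ -3076.967593.
L_3 ≈ -1998.148148.
M_3 − L_3 ≈ -1078.8194.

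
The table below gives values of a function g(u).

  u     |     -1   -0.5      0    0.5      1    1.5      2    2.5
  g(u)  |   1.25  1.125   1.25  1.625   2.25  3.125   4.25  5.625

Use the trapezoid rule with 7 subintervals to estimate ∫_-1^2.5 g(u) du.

8.53125

Δu = 0.5.
T_7 = (0.5/2)·[1.25 + 2·1.125 + 2·1.25 + 2·1.625 + 2·2.25 + 2·3.125 + 2·4.25 + 5.625] = 8.53125.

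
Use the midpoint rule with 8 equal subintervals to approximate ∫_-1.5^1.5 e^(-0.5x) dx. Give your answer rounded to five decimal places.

Δx = (1.5 − (-1.5))/8 = 0.375.
Midpoints: -1.3125, -0.9375, -0.5625, -0.1875, 0.1875, 0.5625, 0.9375, 1.3125.
f(-1.3125) ≈ 1.92755, f(-0.9375) ≈ 1.59800, f(-0.5625) ≈ 1.32478, f(-0.1875) ≈ 1.09829, f(0.1875) ≈ 0.91051, f(0.5625) ≈ 0.75484, f(0.9375) ≈ 0.62578, f(1.3125) ≈ 0.51879.
Sum = Δx · [f(-1.3125) + f(-0.9375) + f(-0.5625) + ...].
Sum ≈ 3.28445.

3.28445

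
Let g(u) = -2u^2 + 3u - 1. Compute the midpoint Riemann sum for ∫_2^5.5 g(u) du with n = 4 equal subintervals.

-69.26171875

Δu = (5.5 − 2)/4 = 0.875.
Midpoints: 2.4375, 3.3125, 4.1875, 5.0625.
g(2.4375) = -5.5703125, g(3.3125) = -13.0078125, g(4.1875) = -23.5078125, g(5.0625) = -37.0703125.
Sum = Δu · [g(2.4375) + g(3.3125) + g(4.1875) + g(5.0625)].
Sum = -69.26171875.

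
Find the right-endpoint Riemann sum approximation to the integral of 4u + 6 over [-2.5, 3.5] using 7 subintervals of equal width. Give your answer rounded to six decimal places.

58.285714

Δu = (3.5 − (-2.5))/7 = 6/7.
Right endpoints: -23/14, -11/14, 1/14, 13/14, 25/14, 37/14, 3.5.
f(-23/14) = -4/7, f(-11/14) = 20/7, f(1/14) = 44/7, f(13/14) = 68/7, f(25/14) = 92/7, f(37/14) = 116/7, f(3.5) = 20.
Sum = Δu · [f(-23/14) + f(-11/14) + f(1/14) + ...].
Sum ≈ 58.285714.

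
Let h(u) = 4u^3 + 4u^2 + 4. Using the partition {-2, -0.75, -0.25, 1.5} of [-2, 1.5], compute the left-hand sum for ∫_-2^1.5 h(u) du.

-5.390625

Subinterval widths: 1.25, 0.5, 1.75.
Left endpoints: -2, -0.75, -0.25.
h(-2) = -12, h(-0.75) = 4.5625, h(-0.25) = 4.1875.
Sum = Σ Δu_i · h(u_i).
Sum = -5.390625.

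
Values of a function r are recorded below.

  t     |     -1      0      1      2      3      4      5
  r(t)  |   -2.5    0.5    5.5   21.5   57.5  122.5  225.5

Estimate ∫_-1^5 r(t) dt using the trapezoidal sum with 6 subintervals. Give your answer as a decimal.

319

Δt = 1.
T_6 = (1/2)·[(-2.5) + 2·0.5 + 2·5.5 + 2·21.5 + 2·57.5 + 2·122.5 + 225.5] = 319.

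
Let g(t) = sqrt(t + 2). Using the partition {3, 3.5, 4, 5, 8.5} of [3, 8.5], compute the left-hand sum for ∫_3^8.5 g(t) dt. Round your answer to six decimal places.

Subinterval widths: 0.5, 0.5, 1, 3.5.
Left endpoints: 3, 3.5, 4, 5.
g(3) ≈ 2.236068, g(3.5) ≈ 2.345208, g(4) ≈ 2.449490, g(5) ≈ 2.645751.
Sum = Σ Δt_i · g(t_i).
Sum ≈ 14.000257.

14.000257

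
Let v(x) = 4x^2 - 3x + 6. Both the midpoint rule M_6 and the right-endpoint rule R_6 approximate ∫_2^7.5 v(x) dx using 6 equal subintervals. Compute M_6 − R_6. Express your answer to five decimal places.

-92.85069

M_6 ≈ 504.9178241.
R_6 ≈ 597.7685185.
M_6 − R_6 ≈ -92.85069.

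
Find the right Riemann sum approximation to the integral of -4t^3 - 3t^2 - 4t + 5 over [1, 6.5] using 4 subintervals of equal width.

Δt = (6.5 − 1)/4 = 1.375.
Right endpoints: 2.375, 3.75, 5.125, 6.5.
f(2.375) = -75.0078125, f(3.75) = -263.125, f(5.125) = -632.7421875, f(6.5) = -1246.25.
Sum = Δt · [f(2.375) + f(3.75) + f(5.125) + f(6.5)].
Sum = -3048.546875.

-3048.546875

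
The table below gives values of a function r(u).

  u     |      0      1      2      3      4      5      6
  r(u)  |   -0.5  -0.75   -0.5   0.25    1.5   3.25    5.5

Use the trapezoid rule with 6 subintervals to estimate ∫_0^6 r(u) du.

6.25

Δu = 1.
T_6 = (1/2)·[(-0.5) + 2·(-0.75) + 2·(-0.5) + 2·0.25 + 2·1.5 + 2·3.25 + 5.5] = 6.25.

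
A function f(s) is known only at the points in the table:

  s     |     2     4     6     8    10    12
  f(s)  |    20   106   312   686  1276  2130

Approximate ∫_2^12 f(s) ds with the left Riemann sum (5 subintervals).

Δs = 2.
Sum = 2·[20 + 106 + 312 + 686 + 1276] = 4800.

4800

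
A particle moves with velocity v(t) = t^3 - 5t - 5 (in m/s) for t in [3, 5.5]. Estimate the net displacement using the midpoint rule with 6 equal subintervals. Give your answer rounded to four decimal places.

Δt = (5.5 − 3)/6 = 5/12.
Midpoints: 77/24, 3.625, 97/24, 107/24, 4.875, 127/24.
v(77/24) = 165653/13824, v(3.625) = 12549/512, v(97/24) = 564193/13824, v(107/24) = 847763/13824, v(4.875) = 44279/512, v(127/24) = 1613503/13824.
Sum = Δt · [v(77/24) + v(3.625) + v(97/24) + ...].
Sum ≈ 142.4295.

142.4295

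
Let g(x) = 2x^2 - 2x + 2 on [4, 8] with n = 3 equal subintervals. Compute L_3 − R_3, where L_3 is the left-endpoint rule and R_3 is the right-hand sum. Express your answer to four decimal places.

-117.3333

L_3 ≈ 202.370370.
R_3 ≈ 319.703704.
L_3 − R_3 ≈ -117.3333.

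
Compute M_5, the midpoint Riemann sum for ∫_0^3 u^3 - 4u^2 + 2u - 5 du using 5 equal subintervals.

-21.795

Δu = (3 − 0)/5 = 0.6.
Midpoints: 0.3, 0.9, 1.5, 2.1, 2.7.
f(0.3) = -4.733, f(0.9) = -5.711, f(1.5) = -7.625, f(2.1) = -9.179, f(2.7) = -9.077.
Sum = Δu · [f(0.3) + f(0.9) + f(1.5) + f(2.1) + f(2.7)].
Sum = -21.795.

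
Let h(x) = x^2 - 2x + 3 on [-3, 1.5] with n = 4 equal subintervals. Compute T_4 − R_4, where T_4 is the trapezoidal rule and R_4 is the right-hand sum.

T_4 = 31.32421875.
R_4 = 22.46484375.
T_4 − R_4 = 8.859375.

8.859375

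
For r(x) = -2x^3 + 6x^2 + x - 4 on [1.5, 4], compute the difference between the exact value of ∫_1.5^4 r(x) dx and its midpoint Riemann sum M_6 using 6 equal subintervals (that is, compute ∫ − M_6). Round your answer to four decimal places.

Exact integral: ∫_1.5^4 r(x) dx = -7.34375.
M_6 ≈ -6.963976.
Error ≈ -7.34375 − (-6.963976) ≈ -0.3798.

-0.3798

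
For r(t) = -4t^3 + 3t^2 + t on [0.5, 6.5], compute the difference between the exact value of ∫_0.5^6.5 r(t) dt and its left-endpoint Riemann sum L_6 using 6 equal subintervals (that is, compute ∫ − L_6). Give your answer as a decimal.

-444

Exact integral: ∫_0.5^6.5 r(t) dt = -1489.5.
L_6 = -1045.5.
Error = -1489.5 − (-1045.5) = -444.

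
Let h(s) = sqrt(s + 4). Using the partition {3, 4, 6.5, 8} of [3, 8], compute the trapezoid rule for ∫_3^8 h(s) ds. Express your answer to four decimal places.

Subinterval widths: 1, 2.5, 1.5.
h(3) ≈ 2.6458, h(4) ≈ 2.8284, h(6.5) ≈ 3.2404, h(8) ≈ 3.4641.
On each subinterval the trapezoid contributes (Δs_i/2)·[h(s_{i-1}) + h(s_i)].
Sum ≈ 15.3514.

15.3514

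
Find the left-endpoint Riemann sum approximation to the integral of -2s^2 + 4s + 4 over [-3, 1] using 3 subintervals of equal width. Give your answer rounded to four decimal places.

Δs = (1 − (-3))/3 = 4/3.
Left endpoints: -3, -5/3, -1/3.
f(-3) = -26, f(-5/3) = -74/9, f(-1/3) = 22/9.
Sum = Δs · [f(-3) + f(-5/3) + f(-1/3)].
Sum ≈ -42.3704.

-42.3704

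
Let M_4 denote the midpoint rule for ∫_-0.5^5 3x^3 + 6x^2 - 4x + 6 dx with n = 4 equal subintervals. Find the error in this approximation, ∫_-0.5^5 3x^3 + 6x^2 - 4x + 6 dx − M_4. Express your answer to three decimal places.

Exact integral: ∫_-0.5^5 f(x) dx = 702.453125.
M_4 ≈ 679.70654.
Error ≈ 702.453125 − 679.70654 ≈ 22.747.

22.747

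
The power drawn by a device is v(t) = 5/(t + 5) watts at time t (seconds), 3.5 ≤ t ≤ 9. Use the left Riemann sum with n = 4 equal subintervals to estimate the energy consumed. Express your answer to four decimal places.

Δt = (9 − 3.5)/4 = 1.375.
Left endpoints: 3.5, 4.875, 6.25, 7.625.
v(3.5) = 10/17, v(4.875) = 40/79, v(6.25) = 4/9, v(7.625) = 40/101.
Sum = Δt · [v(3.5) + v(4.875) + v(6.25) + v(7.625)].
Sum ≈ 2.6607.

2.6607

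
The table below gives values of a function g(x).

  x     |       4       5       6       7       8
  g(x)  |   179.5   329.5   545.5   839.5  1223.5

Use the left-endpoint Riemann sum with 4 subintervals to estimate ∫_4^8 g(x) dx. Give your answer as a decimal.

Δx = 1.
Sum = 1·[179.5 + 329.5 + 545.5 + 839.5] = 1894.

1894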